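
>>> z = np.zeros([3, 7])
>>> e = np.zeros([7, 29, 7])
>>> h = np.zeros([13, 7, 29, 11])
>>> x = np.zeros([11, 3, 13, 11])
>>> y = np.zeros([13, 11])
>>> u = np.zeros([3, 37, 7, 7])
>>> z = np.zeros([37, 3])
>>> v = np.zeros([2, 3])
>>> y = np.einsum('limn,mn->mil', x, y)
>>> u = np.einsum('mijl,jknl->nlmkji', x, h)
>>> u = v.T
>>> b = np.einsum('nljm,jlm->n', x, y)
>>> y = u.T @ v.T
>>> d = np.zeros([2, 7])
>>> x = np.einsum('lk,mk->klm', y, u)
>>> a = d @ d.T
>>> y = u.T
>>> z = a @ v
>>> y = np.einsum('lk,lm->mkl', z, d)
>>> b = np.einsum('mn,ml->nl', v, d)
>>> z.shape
(2, 3)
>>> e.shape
(7, 29, 7)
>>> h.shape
(13, 7, 29, 11)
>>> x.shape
(2, 2, 3)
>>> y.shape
(7, 3, 2)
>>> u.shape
(3, 2)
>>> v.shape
(2, 3)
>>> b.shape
(3, 7)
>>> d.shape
(2, 7)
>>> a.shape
(2, 2)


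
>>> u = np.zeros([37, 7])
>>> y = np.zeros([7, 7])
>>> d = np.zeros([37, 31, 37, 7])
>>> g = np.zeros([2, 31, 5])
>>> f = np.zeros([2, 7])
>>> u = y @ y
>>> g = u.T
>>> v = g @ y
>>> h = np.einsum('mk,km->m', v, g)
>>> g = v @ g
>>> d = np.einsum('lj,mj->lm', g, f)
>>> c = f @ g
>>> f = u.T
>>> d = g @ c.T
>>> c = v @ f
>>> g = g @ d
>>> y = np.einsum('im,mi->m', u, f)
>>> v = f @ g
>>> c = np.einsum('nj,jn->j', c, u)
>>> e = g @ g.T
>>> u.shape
(7, 7)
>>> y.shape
(7,)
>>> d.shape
(7, 2)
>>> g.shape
(7, 2)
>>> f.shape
(7, 7)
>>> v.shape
(7, 2)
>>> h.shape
(7,)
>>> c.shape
(7,)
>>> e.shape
(7, 7)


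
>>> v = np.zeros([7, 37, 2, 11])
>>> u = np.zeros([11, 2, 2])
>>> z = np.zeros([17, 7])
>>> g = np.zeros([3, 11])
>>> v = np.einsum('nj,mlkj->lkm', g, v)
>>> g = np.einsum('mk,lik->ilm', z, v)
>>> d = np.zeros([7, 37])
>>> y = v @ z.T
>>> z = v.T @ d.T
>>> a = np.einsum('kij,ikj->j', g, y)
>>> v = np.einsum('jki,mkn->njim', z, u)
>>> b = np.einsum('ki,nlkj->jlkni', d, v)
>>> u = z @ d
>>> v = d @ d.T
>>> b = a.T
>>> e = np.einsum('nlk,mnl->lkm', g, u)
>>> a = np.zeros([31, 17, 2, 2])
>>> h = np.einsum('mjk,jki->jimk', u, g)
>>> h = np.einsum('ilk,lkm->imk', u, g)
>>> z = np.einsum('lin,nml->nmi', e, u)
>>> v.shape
(7, 7)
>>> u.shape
(7, 2, 37)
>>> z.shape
(7, 2, 17)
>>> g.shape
(2, 37, 17)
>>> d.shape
(7, 37)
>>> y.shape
(37, 2, 17)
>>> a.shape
(31, 17, 2, 2)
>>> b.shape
(17,)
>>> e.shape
(37, 17, 7)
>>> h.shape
(7, 17, 37)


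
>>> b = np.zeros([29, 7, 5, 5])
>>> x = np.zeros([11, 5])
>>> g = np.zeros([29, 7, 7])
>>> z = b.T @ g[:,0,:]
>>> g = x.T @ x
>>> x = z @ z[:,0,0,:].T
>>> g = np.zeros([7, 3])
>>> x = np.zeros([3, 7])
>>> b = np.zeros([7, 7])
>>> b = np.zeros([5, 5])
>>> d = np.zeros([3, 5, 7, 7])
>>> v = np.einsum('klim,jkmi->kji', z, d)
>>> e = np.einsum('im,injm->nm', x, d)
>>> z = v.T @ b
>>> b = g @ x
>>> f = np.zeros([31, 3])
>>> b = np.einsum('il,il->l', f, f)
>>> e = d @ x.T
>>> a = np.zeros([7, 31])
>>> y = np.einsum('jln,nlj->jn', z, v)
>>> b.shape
(3,)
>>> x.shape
(3, 7)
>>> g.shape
(7, 3)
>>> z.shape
(7, 3, 5)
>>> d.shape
(3, 5, 7, 7)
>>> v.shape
(5, 3, 7)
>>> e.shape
(3, 5, 7, 3)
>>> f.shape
(31, 3)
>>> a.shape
(7, 31)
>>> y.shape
(7, 5)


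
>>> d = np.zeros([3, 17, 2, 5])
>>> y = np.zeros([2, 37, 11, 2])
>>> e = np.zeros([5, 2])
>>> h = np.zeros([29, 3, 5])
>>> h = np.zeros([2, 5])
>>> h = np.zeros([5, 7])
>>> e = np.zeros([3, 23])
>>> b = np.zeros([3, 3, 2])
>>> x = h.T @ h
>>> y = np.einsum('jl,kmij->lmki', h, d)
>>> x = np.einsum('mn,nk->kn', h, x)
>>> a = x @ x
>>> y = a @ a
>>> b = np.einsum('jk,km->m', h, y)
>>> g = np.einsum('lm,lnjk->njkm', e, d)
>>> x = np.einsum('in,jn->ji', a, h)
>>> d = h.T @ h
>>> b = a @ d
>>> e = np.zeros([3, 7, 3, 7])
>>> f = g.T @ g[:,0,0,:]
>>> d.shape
(7, 7)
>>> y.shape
(7, 7)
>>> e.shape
(3, 7, 3, 7)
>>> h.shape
(5, 7)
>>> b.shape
(7, 7)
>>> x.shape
(5, 7)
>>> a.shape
(7, 7)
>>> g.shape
(17, 2, 5, 23)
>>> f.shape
(23, 5, 2, 23)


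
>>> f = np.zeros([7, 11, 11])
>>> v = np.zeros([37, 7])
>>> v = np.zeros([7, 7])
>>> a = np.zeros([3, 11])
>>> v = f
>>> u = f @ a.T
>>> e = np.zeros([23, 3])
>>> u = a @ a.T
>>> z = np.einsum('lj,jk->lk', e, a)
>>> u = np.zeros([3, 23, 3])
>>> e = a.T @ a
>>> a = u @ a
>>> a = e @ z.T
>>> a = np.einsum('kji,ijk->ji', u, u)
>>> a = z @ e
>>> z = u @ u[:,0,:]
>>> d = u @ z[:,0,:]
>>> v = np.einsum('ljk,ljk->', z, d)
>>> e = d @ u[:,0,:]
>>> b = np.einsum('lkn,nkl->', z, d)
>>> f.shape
(7, 11, 11)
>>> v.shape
()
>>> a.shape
(23, 11)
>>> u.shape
(3, 23, 3)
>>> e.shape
(3, 23, 3)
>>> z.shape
(3, 23, 3)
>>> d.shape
(3, 23, 3)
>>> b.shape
()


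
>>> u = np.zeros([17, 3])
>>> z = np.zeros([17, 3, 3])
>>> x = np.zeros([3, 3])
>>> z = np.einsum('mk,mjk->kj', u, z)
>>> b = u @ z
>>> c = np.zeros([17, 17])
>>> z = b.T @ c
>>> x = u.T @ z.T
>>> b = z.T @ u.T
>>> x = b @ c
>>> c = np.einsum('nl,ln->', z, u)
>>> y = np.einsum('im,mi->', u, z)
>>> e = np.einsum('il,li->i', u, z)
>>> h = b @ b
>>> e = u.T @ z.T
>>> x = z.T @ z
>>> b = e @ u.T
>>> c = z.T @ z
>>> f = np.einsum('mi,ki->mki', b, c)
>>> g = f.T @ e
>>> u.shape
(17, 3)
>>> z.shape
(3, 17)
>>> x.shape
(17, 17)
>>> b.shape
(3, 17)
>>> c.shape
(17, 17)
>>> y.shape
()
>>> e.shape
(3, 3)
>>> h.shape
(17, 17)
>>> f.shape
(3, 17, 17)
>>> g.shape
(17, 17, 3)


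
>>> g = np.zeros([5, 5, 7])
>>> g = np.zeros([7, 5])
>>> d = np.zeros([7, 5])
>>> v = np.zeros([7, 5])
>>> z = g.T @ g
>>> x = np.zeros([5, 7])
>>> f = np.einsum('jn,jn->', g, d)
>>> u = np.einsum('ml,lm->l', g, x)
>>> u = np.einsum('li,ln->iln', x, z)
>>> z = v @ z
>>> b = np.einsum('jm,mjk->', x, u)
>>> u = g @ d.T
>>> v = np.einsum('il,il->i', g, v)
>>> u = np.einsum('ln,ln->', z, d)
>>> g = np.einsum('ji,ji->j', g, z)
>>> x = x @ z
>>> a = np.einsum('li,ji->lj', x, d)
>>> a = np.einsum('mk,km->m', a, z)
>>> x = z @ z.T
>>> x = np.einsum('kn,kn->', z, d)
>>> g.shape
(7,)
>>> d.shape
(7, 5)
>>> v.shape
(7,)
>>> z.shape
(7, 5)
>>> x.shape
()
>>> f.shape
()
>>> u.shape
()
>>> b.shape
()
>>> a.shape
(5,)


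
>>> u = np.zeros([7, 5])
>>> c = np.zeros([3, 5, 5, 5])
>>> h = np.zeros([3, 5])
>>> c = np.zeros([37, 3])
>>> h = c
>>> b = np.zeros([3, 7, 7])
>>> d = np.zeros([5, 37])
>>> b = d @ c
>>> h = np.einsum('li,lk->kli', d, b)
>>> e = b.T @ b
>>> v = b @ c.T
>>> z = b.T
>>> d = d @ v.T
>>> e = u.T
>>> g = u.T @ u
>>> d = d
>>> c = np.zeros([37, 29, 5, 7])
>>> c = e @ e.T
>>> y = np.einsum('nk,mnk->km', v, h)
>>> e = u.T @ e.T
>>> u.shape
(7, 5)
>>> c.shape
(5, 5)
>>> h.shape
(3, 5, 37)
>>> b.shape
(5, 3)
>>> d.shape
(5, 5)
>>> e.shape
(5, 5)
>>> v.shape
(5, 37)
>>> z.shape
(3, 5)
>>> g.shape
(5, 5)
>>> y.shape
(37, 3)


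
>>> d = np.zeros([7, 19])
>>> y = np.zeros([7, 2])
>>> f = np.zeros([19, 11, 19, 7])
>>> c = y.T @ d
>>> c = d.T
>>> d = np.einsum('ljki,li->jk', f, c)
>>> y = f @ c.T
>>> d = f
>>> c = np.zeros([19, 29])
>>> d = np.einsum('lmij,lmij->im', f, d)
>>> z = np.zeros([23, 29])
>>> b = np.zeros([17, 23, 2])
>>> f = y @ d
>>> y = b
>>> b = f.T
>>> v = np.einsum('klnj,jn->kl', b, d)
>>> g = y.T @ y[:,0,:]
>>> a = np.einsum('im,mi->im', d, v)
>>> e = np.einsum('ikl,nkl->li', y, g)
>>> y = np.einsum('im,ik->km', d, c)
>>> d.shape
(19, 11)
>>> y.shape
(29, 11)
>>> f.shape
(19, 11, 19, 11)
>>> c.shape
(19, 29)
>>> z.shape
(23, 29)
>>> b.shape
(11, 19, 11, 19)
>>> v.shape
(11, 19)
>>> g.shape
(2, 23, 2)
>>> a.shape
(19, 11)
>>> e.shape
(2, 17)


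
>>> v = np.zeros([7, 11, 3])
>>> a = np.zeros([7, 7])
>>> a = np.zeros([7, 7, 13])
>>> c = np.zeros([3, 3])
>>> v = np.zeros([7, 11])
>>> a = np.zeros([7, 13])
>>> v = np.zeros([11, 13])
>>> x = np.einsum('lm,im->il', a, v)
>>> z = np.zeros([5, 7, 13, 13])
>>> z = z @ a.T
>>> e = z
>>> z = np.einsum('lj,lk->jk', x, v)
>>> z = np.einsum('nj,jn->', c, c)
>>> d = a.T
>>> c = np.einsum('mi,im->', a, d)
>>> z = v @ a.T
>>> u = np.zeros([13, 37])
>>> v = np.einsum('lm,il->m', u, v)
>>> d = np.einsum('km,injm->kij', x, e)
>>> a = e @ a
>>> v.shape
(37,)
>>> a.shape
(5, 7, 13, 13)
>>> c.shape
()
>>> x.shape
(11, 7)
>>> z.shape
(11, 7)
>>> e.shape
(5, 7, 13, 7)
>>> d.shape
(11, 5, 13)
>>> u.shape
(13, 37)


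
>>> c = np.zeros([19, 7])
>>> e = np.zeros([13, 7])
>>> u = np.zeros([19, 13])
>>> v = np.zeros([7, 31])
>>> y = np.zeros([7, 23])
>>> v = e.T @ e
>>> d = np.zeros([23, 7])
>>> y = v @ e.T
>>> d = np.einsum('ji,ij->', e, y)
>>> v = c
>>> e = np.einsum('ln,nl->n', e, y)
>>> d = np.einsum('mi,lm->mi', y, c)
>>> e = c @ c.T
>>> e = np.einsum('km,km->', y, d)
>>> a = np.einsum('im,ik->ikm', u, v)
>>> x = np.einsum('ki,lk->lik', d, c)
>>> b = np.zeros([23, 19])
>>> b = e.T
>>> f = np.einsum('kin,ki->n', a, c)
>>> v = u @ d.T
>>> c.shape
(19, 7)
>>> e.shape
()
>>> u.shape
(19, 13)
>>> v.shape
(19, 7)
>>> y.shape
(7, 13)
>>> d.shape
(7, 13)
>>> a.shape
(19, 7, 13)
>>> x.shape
(19, 13, 7)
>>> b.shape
()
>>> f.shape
(13,)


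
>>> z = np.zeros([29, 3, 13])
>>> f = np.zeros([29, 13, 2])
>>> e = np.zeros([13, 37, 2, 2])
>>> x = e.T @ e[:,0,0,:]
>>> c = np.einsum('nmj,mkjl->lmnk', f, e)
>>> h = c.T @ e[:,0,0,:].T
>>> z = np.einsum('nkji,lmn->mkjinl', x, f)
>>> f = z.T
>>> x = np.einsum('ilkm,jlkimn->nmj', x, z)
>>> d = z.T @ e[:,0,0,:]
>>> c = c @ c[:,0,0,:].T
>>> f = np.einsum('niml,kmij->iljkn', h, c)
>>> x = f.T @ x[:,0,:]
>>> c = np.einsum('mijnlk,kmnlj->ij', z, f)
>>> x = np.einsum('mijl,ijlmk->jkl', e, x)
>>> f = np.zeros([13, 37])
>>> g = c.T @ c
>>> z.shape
(13, 2, 37, 2, 2, 29)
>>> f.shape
(13, 37)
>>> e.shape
(13, 37, 2, 2)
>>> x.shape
(2, 13, 2)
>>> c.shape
(2, 37)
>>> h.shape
(37, 29, 13, 13)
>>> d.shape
(29, 2, 2, 37, 2, 2)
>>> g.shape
(37, 37)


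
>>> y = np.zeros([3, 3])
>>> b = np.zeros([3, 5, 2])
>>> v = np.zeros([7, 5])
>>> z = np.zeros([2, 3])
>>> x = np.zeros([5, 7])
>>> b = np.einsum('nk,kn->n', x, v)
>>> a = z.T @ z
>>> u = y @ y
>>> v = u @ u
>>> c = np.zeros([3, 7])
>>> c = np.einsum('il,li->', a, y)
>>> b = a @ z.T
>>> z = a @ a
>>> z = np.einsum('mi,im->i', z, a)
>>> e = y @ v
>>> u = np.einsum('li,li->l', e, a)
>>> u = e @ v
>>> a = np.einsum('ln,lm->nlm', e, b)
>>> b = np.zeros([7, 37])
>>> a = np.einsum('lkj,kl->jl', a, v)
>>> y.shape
(3, 3)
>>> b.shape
(7, 37)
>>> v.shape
(3, 3)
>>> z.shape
(3,)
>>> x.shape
(5, 7)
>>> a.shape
(2, 3)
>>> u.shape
(3, 3)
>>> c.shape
()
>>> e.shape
(3, 3)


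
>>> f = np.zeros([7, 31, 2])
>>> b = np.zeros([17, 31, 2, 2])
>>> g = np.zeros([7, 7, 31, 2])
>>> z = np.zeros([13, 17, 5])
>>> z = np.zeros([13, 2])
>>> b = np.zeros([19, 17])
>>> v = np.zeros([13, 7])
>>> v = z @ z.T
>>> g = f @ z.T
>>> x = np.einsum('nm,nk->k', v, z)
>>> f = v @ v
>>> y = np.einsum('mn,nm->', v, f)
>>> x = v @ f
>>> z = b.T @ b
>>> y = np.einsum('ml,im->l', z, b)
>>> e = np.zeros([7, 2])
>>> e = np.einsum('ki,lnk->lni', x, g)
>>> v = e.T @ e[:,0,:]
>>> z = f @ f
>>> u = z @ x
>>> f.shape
(13, 13)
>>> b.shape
(19, 17)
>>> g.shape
(7, 31, 13)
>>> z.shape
(13, 13)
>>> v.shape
(13, 31, 13)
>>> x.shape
(13, 13)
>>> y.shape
(17,)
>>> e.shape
(7, 31, 13)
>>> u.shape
(13, 13)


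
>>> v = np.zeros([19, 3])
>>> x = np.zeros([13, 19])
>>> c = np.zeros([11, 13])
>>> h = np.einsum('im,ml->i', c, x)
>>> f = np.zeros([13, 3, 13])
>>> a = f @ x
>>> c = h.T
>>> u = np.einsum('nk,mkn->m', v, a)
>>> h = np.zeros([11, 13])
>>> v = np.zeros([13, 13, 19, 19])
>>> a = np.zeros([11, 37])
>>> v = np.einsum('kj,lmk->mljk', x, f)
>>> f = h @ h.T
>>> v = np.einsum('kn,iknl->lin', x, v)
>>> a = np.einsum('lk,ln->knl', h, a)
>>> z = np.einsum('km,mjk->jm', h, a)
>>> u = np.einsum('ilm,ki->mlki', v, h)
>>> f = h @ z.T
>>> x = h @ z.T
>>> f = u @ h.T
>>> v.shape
(13, 3, 19)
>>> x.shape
(11, 37)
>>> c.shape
(11,)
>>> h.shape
(11, 13)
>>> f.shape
(19, 3, 11, 11)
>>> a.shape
(13, 37, 11)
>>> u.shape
(19, 3, 11, 13)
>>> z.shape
(37, 13)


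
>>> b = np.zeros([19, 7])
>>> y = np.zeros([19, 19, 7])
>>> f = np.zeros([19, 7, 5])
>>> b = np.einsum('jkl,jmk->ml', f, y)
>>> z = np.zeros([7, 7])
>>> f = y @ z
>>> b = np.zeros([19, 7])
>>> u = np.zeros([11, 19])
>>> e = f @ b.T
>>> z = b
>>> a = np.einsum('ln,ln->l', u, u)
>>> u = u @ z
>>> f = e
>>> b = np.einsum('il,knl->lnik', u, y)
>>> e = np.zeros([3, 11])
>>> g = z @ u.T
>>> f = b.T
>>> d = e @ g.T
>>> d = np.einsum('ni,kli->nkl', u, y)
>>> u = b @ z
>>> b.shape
(7, 19, 11, 19)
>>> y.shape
(19, 19, 7)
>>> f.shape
(19, 11, 19, 7)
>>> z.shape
(19, 7)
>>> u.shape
(7, 19, 11, 7)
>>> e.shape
(3, 11)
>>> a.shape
(11,)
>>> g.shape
(19, 11)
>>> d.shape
(11, 19, 19)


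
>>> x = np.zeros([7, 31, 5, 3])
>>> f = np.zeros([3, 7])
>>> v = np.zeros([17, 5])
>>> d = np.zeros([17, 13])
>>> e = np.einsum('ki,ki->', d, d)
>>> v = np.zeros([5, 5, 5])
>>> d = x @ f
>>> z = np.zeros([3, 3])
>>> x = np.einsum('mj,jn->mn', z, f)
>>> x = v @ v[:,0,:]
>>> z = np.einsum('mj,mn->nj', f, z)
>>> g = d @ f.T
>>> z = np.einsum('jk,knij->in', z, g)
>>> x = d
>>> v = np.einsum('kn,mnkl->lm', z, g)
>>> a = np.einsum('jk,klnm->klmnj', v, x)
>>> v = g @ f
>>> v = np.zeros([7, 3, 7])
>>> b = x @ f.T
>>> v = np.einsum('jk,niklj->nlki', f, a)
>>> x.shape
(7, 31, 5, 7)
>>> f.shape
(3, 7)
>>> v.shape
(7, 5, 7, 31)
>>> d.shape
(7, 31, 5, 7)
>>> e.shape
()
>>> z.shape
(5, 31)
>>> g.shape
(7, 31, 5, 3)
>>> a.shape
(7, 31, 7, 5, 3)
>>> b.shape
(7, 31, 5, 3)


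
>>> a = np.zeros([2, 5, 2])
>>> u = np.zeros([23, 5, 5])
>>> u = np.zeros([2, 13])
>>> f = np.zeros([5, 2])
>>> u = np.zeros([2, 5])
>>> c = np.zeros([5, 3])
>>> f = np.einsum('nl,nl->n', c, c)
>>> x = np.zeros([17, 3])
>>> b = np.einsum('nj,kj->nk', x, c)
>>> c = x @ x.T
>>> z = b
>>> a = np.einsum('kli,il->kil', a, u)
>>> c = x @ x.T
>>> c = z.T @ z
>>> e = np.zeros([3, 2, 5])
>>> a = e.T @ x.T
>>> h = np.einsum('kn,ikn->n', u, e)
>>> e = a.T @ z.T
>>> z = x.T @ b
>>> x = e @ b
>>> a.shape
(5, 2, 17)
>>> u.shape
(2, 5)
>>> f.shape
(5,)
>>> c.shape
(5, 5)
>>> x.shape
(17, 2, 5)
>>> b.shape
(17, 5)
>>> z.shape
(3, 5)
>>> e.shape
(17, 2, 17)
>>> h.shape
(5,)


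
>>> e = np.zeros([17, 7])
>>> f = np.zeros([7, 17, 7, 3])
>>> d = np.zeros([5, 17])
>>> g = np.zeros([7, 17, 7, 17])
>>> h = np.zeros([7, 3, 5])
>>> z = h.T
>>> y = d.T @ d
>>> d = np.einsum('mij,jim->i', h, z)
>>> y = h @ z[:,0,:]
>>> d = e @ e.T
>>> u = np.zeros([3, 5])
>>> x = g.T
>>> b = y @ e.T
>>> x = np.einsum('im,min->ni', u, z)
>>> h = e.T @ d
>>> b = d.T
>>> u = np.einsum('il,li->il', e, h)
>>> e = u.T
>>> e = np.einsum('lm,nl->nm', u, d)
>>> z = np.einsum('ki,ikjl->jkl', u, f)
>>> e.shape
(17, 7)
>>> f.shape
(7, 17, 7, 3)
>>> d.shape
(17, 17)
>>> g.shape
(7, 17, 7, 17)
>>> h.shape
(7, 17)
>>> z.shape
(7, 17, 3)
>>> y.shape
(7, 3, 7)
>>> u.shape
(17, 7)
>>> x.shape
(7, 3)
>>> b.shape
(17, 17)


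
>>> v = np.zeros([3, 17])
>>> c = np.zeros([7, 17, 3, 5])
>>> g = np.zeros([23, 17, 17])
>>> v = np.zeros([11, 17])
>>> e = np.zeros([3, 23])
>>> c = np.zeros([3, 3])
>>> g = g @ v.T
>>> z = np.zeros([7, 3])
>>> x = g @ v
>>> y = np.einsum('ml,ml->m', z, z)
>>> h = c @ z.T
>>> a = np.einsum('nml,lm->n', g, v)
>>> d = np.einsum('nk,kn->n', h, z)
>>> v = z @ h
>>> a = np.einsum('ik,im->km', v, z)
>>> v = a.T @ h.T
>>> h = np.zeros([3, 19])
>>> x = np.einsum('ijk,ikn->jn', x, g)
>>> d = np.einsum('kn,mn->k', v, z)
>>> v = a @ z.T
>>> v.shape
(7, 7)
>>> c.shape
(3, 3)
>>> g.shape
(23, 17, 11)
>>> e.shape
(3, 23)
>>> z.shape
(7, 3)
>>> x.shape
(17, 11)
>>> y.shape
(7,)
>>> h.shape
(3, 19)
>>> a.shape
(7, 3)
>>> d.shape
(3,)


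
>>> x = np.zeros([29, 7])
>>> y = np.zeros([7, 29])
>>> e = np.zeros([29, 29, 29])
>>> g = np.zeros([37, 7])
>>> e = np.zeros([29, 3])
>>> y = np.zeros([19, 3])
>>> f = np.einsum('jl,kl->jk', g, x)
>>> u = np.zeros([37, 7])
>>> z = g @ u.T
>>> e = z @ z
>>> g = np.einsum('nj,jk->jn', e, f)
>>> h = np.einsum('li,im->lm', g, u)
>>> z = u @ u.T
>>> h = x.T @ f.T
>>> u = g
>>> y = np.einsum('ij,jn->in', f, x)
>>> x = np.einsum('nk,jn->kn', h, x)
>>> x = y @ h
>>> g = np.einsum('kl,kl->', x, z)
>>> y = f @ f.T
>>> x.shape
(37, 37)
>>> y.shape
(37, 37)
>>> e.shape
(37, 37)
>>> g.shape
()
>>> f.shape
(37, 29)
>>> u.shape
(37, 37)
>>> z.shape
(37, 37)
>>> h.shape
(7, 37)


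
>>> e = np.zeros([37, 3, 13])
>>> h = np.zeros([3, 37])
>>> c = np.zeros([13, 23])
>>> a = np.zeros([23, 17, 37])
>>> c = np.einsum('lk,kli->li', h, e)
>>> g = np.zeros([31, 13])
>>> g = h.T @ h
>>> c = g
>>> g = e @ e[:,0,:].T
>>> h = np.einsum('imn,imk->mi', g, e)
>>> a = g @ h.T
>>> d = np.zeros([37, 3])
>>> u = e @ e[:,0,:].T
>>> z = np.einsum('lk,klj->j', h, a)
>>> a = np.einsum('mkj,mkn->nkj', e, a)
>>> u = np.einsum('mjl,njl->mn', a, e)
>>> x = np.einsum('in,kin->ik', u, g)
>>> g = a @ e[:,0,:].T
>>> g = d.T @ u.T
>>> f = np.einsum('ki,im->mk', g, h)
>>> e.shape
(37, 3, 13)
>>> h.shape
(3, 37)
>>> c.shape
(37, 37)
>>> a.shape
(3, 3, 13)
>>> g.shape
(3, 3)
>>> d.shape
(37, 3)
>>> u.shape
(3, 37)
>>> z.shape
(3,)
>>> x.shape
(3, 37)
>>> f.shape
(37, 3)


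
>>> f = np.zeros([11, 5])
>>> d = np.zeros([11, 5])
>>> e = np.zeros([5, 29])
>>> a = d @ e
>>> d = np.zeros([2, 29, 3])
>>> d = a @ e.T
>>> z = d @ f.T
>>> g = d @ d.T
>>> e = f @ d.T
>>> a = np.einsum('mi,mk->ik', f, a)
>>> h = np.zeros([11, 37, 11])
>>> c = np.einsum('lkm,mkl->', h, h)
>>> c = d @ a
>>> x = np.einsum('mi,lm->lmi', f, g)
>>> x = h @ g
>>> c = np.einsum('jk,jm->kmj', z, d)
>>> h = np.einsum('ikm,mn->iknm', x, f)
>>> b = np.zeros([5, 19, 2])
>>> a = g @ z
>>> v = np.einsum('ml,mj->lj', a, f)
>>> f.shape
(11, 5)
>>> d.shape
(11, 5)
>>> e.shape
(11, 11)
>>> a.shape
(11, 11)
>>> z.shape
(11, 11)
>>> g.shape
(11, 11)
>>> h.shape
(11, 37, 5, 11)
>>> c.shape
(11, 5, 11)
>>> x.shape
(11, 37, 11)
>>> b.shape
(5, 19, 2)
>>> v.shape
(11, 5)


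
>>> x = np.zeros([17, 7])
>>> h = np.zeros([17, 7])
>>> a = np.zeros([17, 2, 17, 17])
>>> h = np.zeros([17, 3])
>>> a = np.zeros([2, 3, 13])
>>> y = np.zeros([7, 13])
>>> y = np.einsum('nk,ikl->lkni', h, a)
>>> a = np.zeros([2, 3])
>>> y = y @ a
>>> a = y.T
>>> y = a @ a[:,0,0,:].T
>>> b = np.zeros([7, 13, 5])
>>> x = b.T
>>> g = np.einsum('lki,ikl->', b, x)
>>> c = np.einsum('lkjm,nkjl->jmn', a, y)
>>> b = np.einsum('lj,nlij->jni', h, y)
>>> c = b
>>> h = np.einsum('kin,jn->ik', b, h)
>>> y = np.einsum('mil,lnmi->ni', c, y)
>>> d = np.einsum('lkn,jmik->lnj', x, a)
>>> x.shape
(5, 13, 7)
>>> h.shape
(3, 3)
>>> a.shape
(3, 17, 3, 13)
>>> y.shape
(17, 3)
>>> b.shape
(3, 3, 3)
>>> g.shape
()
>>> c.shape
(3, 3, 3)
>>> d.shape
(5, 7, 3)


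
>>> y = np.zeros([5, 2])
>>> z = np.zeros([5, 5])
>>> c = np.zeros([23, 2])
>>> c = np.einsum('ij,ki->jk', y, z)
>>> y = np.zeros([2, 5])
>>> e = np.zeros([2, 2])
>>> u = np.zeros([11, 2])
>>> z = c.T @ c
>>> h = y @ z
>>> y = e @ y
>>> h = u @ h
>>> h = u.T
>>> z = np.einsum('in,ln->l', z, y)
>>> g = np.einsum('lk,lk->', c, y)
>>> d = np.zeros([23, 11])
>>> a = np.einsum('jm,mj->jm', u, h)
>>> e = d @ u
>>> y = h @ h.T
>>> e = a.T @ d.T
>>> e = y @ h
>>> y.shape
(2, 2)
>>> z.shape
(2,)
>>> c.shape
(2, 5)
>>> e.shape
(2, 11)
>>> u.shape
(11, 2)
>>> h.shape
(2, 11)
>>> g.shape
()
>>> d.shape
(23, 11)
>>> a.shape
(11, 2)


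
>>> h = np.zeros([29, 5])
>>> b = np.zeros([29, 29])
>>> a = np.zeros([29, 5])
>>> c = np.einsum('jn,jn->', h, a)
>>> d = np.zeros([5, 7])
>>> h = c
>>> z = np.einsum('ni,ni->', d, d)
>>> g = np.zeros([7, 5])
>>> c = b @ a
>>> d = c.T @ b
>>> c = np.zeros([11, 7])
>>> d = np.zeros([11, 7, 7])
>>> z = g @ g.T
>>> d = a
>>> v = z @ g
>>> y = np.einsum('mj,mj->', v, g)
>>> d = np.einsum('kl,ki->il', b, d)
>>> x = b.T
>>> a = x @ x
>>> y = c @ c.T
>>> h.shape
()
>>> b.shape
(29, 29)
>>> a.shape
(29, 29)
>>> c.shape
(11, 7)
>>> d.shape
(5, 29)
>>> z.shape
(7, 7)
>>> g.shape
(7, 5)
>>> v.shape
(7, 5)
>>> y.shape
(11, 11)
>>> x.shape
(29, 29)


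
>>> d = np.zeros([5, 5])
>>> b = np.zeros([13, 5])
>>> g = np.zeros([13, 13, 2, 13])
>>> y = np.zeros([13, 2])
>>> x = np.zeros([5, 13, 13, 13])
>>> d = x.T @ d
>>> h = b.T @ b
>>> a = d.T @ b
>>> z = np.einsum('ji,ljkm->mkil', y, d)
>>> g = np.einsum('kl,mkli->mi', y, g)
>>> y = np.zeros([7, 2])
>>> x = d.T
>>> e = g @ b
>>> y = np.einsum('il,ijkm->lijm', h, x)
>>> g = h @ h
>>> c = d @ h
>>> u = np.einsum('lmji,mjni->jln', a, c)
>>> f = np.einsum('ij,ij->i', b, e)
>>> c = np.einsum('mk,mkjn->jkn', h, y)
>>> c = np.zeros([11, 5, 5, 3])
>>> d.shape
(13, 13, 13, 5)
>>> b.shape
(13, 5)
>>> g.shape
(5, 5)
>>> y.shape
(5, 5, 13, 13)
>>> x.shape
(5, 13, 13, 13)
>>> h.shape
(5, 5)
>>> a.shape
(5, 13, 13, 5)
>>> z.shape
(5, 13, 2, 13)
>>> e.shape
(13, 5)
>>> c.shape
(11, 5, 5, 3)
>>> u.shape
(13, 5, 13)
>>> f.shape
(13,)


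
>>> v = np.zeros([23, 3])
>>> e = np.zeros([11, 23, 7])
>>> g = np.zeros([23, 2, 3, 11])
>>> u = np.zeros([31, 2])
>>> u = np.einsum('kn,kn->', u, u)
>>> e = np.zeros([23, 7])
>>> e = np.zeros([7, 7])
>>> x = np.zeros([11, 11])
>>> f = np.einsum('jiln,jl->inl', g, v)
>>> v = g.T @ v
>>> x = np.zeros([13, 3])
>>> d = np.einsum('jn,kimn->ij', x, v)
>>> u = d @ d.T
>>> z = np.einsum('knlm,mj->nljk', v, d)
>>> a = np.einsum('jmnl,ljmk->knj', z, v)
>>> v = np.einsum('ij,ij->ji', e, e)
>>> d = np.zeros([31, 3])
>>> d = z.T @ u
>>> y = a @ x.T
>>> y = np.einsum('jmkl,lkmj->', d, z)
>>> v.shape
(7, 7)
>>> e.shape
(7, 7)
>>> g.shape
(23, 2, 3, 11)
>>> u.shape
(3, 3)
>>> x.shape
(13, 3)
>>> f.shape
(2, 11, 3)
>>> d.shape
(11, 13, 2, 3)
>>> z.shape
(3, 2, 13, 11)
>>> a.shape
(3, 13, 3)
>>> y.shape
()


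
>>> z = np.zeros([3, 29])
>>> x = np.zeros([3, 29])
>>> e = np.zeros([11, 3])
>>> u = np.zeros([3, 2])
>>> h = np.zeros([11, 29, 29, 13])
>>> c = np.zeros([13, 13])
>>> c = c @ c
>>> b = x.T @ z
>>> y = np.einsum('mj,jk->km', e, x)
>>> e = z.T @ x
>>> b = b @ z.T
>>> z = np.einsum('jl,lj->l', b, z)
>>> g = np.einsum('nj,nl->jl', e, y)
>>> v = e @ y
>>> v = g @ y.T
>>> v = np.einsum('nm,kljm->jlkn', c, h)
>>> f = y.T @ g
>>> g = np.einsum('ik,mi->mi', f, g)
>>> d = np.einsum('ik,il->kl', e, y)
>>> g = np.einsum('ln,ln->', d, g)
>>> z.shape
(3,)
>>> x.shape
(3, 29)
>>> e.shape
(29, 29)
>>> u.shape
(3, 2)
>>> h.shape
(11, 29, 29, 13)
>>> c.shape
(13, 13)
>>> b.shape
(29, 3)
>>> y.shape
(29, 11)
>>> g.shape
()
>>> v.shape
(29, 29, 11, 13)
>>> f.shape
(11, 11)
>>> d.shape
(29, 11)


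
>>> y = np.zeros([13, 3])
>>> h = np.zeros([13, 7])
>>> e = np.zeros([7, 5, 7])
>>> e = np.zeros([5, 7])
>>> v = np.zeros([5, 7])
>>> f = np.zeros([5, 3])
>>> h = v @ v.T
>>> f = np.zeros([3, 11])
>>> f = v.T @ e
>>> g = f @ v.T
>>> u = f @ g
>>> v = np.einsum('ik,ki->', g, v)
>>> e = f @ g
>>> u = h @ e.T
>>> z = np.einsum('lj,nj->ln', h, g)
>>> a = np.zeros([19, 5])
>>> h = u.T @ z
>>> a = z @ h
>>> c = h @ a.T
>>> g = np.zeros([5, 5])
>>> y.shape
(13, 3)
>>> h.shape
(7, 7)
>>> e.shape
(7, 5)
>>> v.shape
()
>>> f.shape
(7, 7)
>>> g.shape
(5, 5)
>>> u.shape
(5, 7)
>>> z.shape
(5, 7)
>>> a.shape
(5, 7)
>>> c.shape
(7, 5)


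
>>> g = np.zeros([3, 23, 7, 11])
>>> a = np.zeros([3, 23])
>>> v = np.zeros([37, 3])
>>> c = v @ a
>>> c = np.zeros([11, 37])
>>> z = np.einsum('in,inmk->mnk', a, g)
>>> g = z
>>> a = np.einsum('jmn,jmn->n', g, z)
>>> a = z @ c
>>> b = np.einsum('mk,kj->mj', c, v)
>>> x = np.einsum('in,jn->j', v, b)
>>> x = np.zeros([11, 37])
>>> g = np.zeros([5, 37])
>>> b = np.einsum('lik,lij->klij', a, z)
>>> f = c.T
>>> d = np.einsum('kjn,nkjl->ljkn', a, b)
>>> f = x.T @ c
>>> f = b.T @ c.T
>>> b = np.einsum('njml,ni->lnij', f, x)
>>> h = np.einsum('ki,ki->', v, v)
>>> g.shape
(5, 37)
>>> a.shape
(7, 23, 37)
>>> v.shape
(37, 3)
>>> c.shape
(11, 37)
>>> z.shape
(7, 23, 11)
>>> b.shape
(11, 11, 37, 23)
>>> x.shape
(11, 37)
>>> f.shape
(11, 23, 7, 11)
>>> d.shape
(11, 23, 7, 37)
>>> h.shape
()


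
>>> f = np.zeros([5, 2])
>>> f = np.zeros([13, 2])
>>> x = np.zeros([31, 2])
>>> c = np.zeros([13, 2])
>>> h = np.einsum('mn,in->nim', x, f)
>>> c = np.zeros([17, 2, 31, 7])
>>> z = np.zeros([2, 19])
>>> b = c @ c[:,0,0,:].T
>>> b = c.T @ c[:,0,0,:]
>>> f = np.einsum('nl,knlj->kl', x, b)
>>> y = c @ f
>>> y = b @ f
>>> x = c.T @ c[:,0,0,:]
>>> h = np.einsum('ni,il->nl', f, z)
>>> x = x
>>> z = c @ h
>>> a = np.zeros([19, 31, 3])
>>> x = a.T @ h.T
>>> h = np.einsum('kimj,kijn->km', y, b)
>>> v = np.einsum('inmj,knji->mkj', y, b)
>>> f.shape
(7, 2)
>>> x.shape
(3, 31, 7)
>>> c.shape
(17, 2, 31, 7)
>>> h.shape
(7, 2)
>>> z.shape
(17, 2, 31, 19)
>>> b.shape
(7, 31, 2, 7)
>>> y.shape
(7, 31, 2, 2)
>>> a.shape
(19, 31, 3)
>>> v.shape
(2, 7, 2)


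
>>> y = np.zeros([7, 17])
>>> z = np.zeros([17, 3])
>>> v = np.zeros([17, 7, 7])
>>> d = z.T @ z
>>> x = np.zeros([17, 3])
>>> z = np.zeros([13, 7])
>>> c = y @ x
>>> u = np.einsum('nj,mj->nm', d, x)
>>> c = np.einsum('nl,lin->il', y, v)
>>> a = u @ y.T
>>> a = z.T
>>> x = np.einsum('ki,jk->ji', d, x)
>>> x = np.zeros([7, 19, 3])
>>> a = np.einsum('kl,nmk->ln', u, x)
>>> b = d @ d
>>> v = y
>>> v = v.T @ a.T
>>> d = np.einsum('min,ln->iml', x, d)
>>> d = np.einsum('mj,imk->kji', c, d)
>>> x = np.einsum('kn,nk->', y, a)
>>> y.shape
(7, 17)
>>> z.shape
(13, 7)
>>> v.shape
(17, 17)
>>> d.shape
(3, 17, 19)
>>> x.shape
()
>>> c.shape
(7, 17)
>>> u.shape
(3, 17)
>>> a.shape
(17, 7)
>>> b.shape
(3, 3)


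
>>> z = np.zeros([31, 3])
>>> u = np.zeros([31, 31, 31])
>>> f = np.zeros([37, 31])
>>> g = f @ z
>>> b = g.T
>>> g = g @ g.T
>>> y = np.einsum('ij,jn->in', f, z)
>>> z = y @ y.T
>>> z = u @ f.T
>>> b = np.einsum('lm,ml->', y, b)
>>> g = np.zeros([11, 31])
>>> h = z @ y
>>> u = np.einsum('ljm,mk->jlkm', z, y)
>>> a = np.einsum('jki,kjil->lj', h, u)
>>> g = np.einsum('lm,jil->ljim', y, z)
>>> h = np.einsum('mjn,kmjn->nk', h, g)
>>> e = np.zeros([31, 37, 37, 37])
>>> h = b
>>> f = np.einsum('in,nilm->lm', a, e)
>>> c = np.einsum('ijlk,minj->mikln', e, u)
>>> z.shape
(31, 31, 37)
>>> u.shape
(31, 31, 3, 37)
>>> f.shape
(37, 37)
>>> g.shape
(37, 31, 31, 3)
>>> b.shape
()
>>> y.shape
(37, 3)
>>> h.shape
()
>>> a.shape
(37, 31)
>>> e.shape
(31, 37, 37, 37)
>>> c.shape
(31, 31, 37, 37, 3)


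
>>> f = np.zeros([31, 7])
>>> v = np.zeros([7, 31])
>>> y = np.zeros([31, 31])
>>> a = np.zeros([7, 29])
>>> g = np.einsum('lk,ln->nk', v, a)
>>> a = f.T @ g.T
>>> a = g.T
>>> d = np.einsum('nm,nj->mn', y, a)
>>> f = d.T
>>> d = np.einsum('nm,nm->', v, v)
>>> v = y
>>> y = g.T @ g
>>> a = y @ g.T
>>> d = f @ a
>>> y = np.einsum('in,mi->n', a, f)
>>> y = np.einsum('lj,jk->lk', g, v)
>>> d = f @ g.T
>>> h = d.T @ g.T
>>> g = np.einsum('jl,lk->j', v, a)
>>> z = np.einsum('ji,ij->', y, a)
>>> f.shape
(31, 31)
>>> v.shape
(31, 31)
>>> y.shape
(29, 31)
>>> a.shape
(31, 29)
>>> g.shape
(31,)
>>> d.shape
(31, 29)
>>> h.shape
(29, 29)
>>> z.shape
()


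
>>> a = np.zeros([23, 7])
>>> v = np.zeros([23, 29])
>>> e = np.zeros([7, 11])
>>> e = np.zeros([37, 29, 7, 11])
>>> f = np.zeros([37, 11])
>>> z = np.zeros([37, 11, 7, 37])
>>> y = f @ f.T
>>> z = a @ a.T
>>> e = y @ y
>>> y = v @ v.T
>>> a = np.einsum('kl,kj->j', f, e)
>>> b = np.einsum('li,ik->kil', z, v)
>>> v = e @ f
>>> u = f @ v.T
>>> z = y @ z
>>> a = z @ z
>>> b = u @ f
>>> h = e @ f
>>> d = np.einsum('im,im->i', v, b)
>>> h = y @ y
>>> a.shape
(23, 23)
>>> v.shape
(37, 11)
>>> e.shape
(37, 37)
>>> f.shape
(37, 11)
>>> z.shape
(23, 23)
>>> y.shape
(23, 23)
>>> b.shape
(37, 11)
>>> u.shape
(37, 37)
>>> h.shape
(23, 23)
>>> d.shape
(37,)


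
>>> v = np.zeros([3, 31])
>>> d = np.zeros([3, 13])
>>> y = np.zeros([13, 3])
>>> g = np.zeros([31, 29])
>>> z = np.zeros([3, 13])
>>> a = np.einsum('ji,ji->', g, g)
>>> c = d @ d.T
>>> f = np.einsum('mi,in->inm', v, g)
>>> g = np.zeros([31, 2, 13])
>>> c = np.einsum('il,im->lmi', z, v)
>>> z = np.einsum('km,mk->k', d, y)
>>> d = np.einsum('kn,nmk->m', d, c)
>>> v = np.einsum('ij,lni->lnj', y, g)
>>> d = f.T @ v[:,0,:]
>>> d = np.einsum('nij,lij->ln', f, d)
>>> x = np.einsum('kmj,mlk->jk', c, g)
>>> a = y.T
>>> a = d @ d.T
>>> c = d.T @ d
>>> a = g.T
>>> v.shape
(31, 2, 3)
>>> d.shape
(3, 31)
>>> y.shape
(13, 3)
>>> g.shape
(31, 2, 13)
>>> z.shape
(3,)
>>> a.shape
(13, 2, 31)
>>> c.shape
(31, 31)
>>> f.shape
(31, 29, 3)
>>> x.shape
(3, 13)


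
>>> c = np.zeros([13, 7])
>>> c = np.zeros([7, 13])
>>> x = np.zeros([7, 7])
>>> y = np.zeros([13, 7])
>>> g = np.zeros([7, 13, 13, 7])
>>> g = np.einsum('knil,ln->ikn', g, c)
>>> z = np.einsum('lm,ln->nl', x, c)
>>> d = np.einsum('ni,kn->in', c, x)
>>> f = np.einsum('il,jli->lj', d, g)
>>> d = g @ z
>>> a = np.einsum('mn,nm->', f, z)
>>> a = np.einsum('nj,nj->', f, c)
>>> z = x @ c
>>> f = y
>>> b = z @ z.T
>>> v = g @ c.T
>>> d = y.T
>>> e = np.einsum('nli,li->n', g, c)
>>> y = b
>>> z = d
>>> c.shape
(7, 13)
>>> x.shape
(7, 7)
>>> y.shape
(7, 7)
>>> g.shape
(13, 7, 13)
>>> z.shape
(7, 13)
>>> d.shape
(7, 13)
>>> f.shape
(13, 7)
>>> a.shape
()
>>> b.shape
(7, 7)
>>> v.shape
(13, 7, 7)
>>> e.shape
(13,)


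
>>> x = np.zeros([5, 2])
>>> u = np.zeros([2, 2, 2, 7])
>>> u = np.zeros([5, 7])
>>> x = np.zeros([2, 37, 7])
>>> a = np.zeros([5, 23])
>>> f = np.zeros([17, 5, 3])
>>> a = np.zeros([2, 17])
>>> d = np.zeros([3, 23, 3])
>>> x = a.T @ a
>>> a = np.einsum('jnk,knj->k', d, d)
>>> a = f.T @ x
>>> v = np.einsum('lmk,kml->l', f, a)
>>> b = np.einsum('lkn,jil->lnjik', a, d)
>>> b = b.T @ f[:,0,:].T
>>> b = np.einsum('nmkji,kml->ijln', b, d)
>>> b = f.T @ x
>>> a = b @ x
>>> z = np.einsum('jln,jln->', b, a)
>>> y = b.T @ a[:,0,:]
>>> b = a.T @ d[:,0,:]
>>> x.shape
(17, 17)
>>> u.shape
(5, 7)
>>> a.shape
(3, 5, 17)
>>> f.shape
(17, 5, 3)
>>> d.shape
(3, 23, 3)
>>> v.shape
(17,)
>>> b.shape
(17, 5, 3)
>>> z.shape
()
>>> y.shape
(17, 5, 17)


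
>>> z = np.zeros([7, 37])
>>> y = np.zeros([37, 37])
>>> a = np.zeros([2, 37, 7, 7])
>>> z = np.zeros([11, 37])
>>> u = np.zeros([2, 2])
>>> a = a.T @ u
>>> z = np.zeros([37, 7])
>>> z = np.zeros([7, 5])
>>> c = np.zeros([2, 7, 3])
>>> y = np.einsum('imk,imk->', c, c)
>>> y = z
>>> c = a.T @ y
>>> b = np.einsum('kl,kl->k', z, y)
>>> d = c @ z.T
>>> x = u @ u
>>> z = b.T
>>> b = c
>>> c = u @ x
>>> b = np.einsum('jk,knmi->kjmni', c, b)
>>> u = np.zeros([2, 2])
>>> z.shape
(7,)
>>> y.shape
(7, 5)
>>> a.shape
(7, 7, 37, 2)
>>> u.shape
(2, 2)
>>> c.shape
(2, 2)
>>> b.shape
(2, 2, 7, 37, 5)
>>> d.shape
(2, 37, 7, 7)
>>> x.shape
(2, 2)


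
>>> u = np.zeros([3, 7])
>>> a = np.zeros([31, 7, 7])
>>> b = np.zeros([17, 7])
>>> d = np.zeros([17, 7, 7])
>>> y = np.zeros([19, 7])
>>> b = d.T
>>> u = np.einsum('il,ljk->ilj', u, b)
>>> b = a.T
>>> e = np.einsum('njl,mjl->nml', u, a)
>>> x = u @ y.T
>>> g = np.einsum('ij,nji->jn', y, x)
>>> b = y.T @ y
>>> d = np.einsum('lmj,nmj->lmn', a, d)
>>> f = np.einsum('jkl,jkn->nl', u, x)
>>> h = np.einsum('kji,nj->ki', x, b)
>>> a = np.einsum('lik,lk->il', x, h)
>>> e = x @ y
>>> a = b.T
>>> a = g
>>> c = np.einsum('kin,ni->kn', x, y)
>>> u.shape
(3, 7, 7)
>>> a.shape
(7, 3)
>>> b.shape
(7, 7)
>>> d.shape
(31, 7, 17)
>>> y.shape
(19, 7)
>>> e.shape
(3, 7, 7)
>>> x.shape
(3, 7, 19)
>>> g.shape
(7, 3)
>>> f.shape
(19, 7)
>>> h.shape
(3, 19)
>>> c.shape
(3, 19)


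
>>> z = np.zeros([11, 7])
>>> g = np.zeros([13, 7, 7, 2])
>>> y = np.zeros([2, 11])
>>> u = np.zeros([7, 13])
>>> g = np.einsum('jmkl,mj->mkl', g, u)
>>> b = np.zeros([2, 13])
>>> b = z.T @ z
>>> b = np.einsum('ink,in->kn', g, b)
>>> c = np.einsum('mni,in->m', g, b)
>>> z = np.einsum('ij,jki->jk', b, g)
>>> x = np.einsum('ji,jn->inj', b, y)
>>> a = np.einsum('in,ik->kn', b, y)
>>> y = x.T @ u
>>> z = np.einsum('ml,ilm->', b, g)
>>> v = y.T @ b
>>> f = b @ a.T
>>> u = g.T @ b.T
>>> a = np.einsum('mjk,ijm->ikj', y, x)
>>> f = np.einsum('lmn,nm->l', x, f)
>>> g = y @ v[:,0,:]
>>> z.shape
()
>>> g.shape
(2, 11, 7)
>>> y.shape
(2, 11, 13)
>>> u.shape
(2, 7, 2)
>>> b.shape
(2, 7)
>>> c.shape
(7,)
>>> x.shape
(7, 11, 2)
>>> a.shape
(7, 13, 11)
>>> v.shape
(13, 11, 7)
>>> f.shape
(7,)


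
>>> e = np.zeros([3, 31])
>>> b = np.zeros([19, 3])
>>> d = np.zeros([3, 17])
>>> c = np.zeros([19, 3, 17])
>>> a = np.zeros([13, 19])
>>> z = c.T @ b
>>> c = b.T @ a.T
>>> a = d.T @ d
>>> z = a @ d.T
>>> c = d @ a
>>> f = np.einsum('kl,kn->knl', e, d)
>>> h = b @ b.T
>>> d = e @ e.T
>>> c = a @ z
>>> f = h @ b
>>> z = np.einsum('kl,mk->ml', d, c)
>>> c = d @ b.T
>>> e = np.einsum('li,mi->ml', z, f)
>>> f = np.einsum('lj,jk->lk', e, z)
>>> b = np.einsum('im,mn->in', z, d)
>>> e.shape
(19, 17)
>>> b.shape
(17, 3)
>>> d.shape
(3, 3)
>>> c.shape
(3, 19)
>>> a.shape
(17, 17)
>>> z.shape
(17, 3)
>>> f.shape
(19, 3)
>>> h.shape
(19, 19)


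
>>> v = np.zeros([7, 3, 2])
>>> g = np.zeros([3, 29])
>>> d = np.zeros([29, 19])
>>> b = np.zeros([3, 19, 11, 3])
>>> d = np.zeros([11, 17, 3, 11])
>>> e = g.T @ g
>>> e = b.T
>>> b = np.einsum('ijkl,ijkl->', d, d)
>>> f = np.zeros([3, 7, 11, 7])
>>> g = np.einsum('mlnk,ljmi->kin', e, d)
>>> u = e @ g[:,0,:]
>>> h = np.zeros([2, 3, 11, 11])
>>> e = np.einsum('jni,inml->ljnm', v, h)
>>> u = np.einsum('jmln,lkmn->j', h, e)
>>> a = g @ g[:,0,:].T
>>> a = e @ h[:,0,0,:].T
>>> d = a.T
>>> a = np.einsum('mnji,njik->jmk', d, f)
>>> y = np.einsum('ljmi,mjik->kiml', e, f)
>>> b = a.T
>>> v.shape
(7, 3, 2)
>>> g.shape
(3, 11, 19)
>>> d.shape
(2, 3, 7, 11)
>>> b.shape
(7, 2, 7)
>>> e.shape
(11, 7, 3, 11)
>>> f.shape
(3, 7, 11, 7)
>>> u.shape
(2,)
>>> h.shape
(2, 3, 11, 11)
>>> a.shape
(7, 2, 7)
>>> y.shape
(7, 11, 3, 11)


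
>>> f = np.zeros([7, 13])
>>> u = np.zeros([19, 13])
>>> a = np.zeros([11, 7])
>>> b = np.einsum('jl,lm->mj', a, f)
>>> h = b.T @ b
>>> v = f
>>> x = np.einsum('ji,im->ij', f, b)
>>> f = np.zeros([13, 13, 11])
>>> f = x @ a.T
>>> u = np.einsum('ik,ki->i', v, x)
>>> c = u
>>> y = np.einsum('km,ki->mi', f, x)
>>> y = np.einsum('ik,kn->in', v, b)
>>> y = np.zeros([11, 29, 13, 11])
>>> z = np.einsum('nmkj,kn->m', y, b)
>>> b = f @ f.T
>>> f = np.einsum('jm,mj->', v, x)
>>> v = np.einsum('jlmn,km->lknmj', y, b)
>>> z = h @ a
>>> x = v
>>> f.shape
()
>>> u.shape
(7,)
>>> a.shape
(11, 7)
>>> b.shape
(13, 13)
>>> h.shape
(11, 11)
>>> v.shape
(29, 13, 11, 13, 11)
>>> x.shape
(29, 13, 11, 13, 11)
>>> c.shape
(7,)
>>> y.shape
(11, 29, 13, 11)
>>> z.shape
(11, 7)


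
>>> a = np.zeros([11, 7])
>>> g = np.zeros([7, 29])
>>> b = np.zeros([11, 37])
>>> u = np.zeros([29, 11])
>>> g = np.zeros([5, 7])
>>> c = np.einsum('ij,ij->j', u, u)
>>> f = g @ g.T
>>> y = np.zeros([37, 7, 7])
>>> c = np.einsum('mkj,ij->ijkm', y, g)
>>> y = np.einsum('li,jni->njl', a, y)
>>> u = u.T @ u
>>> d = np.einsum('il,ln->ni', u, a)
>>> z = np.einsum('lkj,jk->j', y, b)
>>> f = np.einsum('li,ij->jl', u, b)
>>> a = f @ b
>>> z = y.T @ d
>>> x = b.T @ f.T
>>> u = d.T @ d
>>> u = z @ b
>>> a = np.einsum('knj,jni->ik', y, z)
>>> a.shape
(11, 7)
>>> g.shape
(5, 7)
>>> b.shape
(11, 37)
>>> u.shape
(11, 37, 37)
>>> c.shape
(5, 7, 7, 37)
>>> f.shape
(37, 11)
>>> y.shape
(7, 37, 11)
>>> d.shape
(7, 11)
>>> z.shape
(11, 37, 11)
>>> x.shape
(37, 37)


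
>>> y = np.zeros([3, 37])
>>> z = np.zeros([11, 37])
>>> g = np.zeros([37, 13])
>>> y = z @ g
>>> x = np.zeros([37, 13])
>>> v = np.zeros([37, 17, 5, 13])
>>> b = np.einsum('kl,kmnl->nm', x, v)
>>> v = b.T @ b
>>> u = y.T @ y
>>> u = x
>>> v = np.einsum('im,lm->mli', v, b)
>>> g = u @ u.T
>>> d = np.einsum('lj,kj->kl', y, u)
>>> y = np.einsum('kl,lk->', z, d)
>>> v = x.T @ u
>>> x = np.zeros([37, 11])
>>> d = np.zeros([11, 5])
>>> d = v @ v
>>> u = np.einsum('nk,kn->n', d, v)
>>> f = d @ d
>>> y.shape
()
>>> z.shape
(11, 37)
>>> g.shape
(37, 37)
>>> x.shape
(37, 11)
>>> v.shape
(13, 13)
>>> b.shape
(5, 17)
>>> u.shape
(13,)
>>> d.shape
(13, 13)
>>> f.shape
(13, 13)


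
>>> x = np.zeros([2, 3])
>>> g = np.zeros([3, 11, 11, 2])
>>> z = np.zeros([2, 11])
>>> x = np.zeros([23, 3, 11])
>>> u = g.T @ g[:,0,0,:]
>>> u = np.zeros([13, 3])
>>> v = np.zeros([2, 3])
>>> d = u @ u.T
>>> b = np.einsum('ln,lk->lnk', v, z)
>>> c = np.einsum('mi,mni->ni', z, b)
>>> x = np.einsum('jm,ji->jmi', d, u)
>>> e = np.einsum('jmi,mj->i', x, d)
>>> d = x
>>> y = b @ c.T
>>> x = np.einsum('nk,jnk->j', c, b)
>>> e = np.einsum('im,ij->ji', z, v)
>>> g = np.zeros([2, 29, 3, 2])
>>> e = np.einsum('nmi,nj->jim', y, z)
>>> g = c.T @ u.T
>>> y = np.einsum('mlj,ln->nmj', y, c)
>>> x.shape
(2,)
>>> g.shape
(11, 13)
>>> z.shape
(2, 11)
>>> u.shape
(13, 3)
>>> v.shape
(2, 3)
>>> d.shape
(13, 13, 3)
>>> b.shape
(2, 3, 11)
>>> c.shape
(3, 11)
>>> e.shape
(11, 3, 3)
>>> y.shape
(11, 2, 3)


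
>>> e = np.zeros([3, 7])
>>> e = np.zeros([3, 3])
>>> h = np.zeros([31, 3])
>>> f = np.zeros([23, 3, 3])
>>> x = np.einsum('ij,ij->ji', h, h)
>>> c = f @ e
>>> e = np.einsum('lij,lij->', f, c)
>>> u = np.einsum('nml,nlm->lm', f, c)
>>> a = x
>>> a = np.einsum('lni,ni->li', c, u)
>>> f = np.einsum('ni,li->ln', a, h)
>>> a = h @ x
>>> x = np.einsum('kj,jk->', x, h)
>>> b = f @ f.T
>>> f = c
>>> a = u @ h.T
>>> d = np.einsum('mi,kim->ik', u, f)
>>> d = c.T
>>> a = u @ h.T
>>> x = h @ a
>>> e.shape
()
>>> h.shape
(31, 3)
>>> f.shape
(23, 3, 3)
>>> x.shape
(31, 31)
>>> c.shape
(23, 3, 3)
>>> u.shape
(3, 3)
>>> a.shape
(3, 31)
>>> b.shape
(31, 31)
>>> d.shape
(3, 3, 23)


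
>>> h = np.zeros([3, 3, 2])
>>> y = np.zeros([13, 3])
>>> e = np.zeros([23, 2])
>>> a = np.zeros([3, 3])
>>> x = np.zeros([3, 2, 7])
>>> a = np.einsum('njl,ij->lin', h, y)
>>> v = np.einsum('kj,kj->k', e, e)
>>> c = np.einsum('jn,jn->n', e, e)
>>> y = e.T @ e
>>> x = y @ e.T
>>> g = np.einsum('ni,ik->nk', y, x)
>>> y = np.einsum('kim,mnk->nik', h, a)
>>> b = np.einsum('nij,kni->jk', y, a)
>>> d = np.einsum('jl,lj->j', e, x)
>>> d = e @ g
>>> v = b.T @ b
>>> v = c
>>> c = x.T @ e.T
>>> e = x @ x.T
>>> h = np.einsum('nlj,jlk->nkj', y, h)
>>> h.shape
(13, 2, 3)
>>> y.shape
(13, 3, 3)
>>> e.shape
(2, 2)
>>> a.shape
(2, 13, 3)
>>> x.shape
(2, 23)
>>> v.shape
(2,)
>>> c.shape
(23, 23)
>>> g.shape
(2, 23)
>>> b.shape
(3, 2)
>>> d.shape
(23, 23)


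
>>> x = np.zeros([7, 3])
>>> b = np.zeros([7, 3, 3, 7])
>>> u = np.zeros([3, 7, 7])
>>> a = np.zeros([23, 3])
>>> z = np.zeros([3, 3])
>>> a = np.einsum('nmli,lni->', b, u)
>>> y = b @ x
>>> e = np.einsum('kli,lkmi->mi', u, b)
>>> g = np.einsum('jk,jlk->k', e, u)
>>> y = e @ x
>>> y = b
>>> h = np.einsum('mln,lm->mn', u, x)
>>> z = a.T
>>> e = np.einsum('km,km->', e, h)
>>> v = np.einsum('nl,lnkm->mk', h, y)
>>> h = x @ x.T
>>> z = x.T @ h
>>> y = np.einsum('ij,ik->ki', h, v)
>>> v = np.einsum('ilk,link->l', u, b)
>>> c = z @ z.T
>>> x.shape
(7, 3)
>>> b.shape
(7, 3, 3, 7)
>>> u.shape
(3, 7, 7)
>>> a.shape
()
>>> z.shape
(3, 7)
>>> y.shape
(3, 7)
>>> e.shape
()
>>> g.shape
(7,)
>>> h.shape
(7, 7)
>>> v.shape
(7,)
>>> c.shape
(3, 3)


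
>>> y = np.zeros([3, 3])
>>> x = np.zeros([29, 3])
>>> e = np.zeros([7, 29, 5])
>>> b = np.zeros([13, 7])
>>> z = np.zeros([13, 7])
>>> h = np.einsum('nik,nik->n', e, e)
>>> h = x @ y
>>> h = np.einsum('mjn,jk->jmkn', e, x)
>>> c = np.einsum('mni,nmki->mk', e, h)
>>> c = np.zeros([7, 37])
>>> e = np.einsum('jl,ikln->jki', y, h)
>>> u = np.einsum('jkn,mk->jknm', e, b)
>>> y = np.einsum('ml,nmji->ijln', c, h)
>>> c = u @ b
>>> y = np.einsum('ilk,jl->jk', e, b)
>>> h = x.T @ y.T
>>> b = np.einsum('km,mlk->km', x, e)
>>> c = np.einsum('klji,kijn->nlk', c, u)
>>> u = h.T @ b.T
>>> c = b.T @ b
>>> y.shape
(13, 29)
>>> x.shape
(29, 3)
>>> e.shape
(3, 7, 29)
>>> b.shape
(29, 3)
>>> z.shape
(13, 7)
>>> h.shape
(3, 13)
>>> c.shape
(3, 3)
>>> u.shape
(13, 29)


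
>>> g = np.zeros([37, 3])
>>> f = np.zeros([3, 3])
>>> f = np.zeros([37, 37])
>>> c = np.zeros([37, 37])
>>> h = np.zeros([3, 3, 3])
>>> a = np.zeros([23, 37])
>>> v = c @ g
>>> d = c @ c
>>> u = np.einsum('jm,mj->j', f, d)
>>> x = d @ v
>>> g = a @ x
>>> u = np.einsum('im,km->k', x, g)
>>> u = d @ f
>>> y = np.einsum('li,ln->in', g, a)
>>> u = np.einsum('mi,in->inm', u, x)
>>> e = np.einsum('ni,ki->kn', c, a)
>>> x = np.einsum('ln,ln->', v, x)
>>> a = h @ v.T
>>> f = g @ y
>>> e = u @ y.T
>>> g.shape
(23, 3)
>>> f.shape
(23, 37)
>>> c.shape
(37, 37)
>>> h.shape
(3, 3, 3)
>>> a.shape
(3, 3, 37)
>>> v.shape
(37, 3)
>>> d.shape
(37, 37)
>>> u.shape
(37, 3, 37)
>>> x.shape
()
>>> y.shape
(3, 37)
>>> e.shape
(37, 3, 3)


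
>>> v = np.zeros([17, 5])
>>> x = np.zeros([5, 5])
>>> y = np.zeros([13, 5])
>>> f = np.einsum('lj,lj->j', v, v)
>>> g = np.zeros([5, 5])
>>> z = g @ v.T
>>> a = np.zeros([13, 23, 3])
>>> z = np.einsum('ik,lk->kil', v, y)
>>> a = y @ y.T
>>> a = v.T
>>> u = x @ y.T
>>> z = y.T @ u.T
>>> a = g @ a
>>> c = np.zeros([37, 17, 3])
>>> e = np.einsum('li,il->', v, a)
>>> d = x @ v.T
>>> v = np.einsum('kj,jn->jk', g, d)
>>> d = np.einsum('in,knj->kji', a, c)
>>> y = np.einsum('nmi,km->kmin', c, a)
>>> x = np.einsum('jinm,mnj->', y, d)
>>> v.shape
(5, 5)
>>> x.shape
()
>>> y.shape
(5, 17, 3, 37)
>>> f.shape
(5,)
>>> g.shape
(5, 5)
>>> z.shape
(5, 5)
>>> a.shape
(5, 17)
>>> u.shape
(5, 13)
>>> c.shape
(37, 17, 3)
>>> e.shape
()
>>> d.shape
(37, 3, 5)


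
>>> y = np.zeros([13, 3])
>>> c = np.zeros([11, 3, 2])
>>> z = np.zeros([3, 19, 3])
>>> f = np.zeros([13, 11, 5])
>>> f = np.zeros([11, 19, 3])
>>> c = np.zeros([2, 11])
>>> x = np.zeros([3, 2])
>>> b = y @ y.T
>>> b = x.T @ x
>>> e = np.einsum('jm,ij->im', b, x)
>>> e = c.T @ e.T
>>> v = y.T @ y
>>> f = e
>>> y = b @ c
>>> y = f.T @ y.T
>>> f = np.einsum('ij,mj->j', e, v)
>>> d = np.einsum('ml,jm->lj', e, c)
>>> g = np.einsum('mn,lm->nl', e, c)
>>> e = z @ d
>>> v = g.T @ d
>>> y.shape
(3, 2)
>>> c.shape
(2, 11)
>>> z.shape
(3, 19, 3)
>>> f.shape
(3,)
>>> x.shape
(3, 2)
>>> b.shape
(2, 2)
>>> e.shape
(3, 19, 2)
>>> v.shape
(2, 2)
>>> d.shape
(3, 2)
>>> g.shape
(3, 2)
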